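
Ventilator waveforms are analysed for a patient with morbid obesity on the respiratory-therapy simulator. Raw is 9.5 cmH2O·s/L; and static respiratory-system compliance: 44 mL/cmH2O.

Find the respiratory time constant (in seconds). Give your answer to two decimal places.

τ = R × C = 9.5 × 44 mL/cmH2O = 9.5 × 0.044 L/cmH2O = 0.418 s.

0.42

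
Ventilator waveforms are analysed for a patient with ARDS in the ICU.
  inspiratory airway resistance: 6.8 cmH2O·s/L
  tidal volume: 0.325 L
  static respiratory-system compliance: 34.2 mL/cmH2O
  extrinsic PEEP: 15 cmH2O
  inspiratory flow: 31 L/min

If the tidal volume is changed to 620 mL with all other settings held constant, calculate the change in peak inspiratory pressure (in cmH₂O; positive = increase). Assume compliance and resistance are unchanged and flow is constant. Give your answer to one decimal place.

PIP = Vt/C + R·V̇ + PEEP (constant-flow equation of motion).
Only the elastic term changes: ΔPIP = ΔVt / C = (620 − 325) / 34.2 = 8.626 cmH2O.

8.6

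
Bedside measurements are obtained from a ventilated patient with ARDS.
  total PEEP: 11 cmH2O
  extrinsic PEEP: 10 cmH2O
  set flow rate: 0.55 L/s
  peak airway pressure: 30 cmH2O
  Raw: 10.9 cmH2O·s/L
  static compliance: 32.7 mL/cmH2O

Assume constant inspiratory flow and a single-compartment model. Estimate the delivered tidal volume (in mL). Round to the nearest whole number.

Total PEEP = 11 cmH2O (set 10 + intrinsic 1); this is the baseline alveolar pressure.
Equation of motion (constant flow): PIP = Vt/C + R·V̇ + PEEP.
Vt/C = PIP − R·V̇ − PEEP = 30 − 5.995 − 11 = 13.005 cmH2O.
Vt = C × 13.005 = 32.7 × 13.005 = 425.26 mL.

425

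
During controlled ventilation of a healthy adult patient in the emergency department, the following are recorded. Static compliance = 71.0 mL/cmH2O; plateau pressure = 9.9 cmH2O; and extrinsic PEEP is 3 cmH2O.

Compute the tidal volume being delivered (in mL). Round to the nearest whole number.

Vt = Cstat × (Pplat − PEEP) = 71.0 × (9.9 − 3) = 71.0 × 6.9 = 489.9 mL.

490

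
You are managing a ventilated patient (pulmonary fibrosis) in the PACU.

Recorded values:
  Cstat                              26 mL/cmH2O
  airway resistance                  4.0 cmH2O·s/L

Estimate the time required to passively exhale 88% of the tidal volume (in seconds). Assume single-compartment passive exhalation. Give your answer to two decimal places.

τ = R × C = 4.0 × 26 mL/cmH2O = 4.0 × 0.026 L/cmH2O = 0.104 s.
Exhaled fraction f = 1 − e^(−t/τ) → t = −τ·ln(1 − f) = −0.104·ln(0.12) = 0.2205 s.

0.22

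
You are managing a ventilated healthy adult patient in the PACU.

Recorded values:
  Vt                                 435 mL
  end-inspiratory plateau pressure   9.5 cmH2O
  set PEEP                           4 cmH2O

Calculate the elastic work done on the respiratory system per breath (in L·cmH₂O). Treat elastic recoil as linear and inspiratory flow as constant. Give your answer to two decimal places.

Elastic work ≈ ½ × (Pplat − PEEP) × Vt = 0.5 × (9.5 − 4) × 0.435 L = 0.5 × 5.5 × 0.435 = 1.196 L·cmH2O.

1.20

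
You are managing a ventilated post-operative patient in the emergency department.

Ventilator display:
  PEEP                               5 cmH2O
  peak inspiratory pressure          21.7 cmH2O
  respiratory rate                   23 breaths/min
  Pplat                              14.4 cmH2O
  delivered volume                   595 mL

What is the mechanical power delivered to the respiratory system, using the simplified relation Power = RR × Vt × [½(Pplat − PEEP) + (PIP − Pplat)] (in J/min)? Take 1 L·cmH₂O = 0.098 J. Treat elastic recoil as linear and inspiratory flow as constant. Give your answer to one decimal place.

Per-breath work = Vt × [½(Pplat−PEEP) + (PIP−Pplat)] = 0.595 × [0.5×9.4 + 7.3] = 0.595 × 12.0 = 7.14 L·cmH2O.
Power = 23 × 7.14 = 164.22 L·cmH2O/min.
× 0.098 J/(L·cmH2O) → 16.094 J/min.

16.1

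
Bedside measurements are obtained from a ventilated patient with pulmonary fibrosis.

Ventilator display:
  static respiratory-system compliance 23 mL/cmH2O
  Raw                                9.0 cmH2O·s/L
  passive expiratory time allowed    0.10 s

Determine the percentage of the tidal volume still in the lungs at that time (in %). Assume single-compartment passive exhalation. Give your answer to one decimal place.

61.7

τ = R × C = 9.0 × 23 mL/cmH2O = 9.0 × 0.023 L/cmH2O = 0.207 s.
Passive exhalation: V(t)/V₀ = e^(−t/τ) = e^(−0.10/0.207) = 0.6169.
Fraction remaining = 0.6169 → 61.69%.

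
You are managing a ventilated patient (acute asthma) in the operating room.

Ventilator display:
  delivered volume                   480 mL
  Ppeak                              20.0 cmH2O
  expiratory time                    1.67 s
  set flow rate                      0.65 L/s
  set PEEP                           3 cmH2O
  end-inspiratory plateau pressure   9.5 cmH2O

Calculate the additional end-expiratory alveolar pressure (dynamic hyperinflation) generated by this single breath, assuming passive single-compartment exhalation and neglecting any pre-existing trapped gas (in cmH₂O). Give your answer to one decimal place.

R = (PIP − Pplat)/V̇ = (20.0 − 9.5) / 0.65 = 10.5/0.65 = 16.154 cmH2O·s/L.
C = Vt/(Pplat − PEEP) = 480.0 / (9.5 − 3) = 480.0/6.5 = 73.846 mL/cmH2O.
τ = R × C = 16.154 × 0.07385 L/cmH2O = 1.193 s.
Fraction remaining = e^(−Te/τ) = e^(−1.67/1.193) = 0.2466; trapped volume = 480.0 × 0.2466 = 118.37 mL.
Additional alveolar pressure from trapping ≈ V_trapped / C = 118.37 / 73.846 = 1.603 cmH2O.

1.6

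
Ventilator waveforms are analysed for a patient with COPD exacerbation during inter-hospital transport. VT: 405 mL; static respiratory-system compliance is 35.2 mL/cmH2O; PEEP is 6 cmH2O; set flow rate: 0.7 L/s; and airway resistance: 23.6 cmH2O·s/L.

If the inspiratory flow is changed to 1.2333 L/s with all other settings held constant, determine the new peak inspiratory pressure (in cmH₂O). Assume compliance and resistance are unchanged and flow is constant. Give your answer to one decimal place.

46.6

PIP = Vt/C + R·V̇ + PEEP (constant-flow equation of motion).
Only the resistive term changes: ΔPIP = R × ΔV̇ = 23.6 × (1.2333 − 0.7) = 23.6 × 0.5333 = 12.586 cmH2O.
Original PIP = 405/35.2 + 23.6×0.7 + 6 = 34.026 cmH2O; new PIP = 34.026 + (12.586) = 46.612 cmH2O.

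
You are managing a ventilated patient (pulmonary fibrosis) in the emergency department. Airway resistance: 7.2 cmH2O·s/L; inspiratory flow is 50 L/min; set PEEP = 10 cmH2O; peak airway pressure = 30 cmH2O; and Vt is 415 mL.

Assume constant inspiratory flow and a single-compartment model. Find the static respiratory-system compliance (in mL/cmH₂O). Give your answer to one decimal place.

29.6

Flow: 50 L/min ÷ 60 = 0.8333 L/s.
Equation of motion (constant flow): PIP = Vt/C + R·V̇ + PEEP.
Vt/C = PIP − R·V̇ − PEEP = 30 − 7.2×0.8333 − 10 = 30 − 6.0 − 10 = 14.0 cmH2O.
C = Vt / 14.0 = 415 / 14.0 = 29.643 mL/cmH2O.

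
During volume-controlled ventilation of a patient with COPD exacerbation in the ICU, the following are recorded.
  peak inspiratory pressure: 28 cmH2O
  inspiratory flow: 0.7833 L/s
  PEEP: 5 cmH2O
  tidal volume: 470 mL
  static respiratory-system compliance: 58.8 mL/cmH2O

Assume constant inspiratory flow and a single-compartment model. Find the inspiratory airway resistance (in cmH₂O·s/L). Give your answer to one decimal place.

19.2

Equation of motion (constant flow): PIP = Vt/C + R·V̇ + PEEP.
R·V̇ = PIP − Vt/C − PEEP = 28 − 470/58.8 − 5 = 28 − 7.993 − 5 = 15.007 cmH2O.
R = 15.007 / 0.7833 = 19.159 cmH2O·s/L.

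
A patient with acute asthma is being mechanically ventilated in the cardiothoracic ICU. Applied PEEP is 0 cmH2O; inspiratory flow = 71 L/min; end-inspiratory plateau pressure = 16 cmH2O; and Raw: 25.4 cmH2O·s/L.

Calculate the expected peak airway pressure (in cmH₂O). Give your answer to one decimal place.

46.1

Flow: 71 L/min ÷ 60 = 1.1833 L/s.
PIP = Pplat + Raw × flow = 16 + 25.4 × 1.1833 = 16 + 30.056 = 46.056 cmH2O.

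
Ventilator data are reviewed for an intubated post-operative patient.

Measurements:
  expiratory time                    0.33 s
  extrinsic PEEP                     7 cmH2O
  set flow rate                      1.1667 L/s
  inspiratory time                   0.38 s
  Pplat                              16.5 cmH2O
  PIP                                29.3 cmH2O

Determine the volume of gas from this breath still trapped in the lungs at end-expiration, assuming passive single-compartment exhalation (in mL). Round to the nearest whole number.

233

Vt = flow × Ti = 1.1667 L/s × 0.38 s × 1000 mL/L = 443.35 mL.
R = (PIP − Pplat)/V̇ = (29.3 − 16.5) / 1.1667 = 12.8/1.1667 = 10.971 cmH2O·s/L.
C = Vt/(Pplat − PEEP) = 443.35 / (16.5 − 7) = 443.35/9.5 = 46.668 mL/cmH2O.
τ = R × C = 10.971 × 0.04667 L/cmH2O = 0.512 s.
Fraction remaining = e^(−Te/τ) = e^(−0.33/0.512) = 0.5249.
Trapped volume = 443.35 × 0.5249 = 232.71 mL.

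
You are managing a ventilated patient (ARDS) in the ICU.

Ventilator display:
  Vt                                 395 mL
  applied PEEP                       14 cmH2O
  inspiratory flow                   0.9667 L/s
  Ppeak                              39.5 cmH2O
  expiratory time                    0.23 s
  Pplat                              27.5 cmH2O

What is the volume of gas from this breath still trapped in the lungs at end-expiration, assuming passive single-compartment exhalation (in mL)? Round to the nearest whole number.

210

R = (PIP − Pplat)/V̇ = (39.5 − 27.5) / 0.9667 = 12.0/0.9667 = 12.413 cmH2O·s/L.
C = Vt/(Pplat − PEEP) = 395.0 / (27.5 − 14) = 395.0/13.5 = 29.259 mL/cmH2O.
τ = R × C = 12.413 × 0.02926 L/cmH2O = 0.3632 s.
Fraction remaining = e^(−Te/τ) = e^(−0.23/0.3632) = 0.5309.
Trapped volume = 395.0 × 0.5309 = 209.71 mL.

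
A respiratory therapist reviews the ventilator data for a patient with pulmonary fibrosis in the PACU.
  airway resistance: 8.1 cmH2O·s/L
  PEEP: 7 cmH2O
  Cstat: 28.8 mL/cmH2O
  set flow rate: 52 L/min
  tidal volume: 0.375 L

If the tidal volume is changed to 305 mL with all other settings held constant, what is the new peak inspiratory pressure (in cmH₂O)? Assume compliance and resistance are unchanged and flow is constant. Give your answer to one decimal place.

Flow: 52 L/min ÷ 60 = 0.8667 L/s.
PIP = Vt/C + R·V̇ + PEEP (constant-flow equation of motion).
Only the elastic term changes: ΔPIP = ΔVt / C = (305 − 375) / 28.8 = -2.431 cmH2O.
Original PIP = 375/28.8 + 8.1×0.8667 + 7 = 27.041 cmH2O; new PIP = 27.041 + (-2.431) = 24.61 cmH2O.

24.6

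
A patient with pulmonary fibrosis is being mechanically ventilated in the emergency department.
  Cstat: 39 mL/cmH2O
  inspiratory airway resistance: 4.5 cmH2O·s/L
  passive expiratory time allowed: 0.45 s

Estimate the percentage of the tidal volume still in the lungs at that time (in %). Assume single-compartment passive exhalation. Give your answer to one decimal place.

7.7

τ = R × C = 4.5 × 39 mL/cmH2O = 4.5 × 0.039 L/cmH2O = 0.1755 s.
Passive exhalation: V(t)/V₀ = e^(−t/τ) = e^(−0.45/0.1755) = 0.07699.
Fraction remaining = 0.07699 → 7.699%.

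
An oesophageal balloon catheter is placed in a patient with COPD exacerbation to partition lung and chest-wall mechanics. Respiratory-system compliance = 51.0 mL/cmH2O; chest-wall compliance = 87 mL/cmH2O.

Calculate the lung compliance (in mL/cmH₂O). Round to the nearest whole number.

1/CL = 1/Crs − 1/Ccw.
1/CL = 1/51.0 − 1/87 = 0.008114.
CL = 123.24 mL/cmH2O.

123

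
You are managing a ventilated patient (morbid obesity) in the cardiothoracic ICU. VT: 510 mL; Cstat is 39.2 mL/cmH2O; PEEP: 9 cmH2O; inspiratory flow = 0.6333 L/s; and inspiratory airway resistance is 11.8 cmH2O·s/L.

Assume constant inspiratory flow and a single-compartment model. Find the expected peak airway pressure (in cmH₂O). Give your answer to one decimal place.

Equation of motion (constant flow): PIP = Vt/C + R·V̇ + PEEP.
PIP = 510/39.2 + 11.8×0.6333 + 9 = 13.01 + 7.473 + 9 = 29.483 cmH2O.

29.5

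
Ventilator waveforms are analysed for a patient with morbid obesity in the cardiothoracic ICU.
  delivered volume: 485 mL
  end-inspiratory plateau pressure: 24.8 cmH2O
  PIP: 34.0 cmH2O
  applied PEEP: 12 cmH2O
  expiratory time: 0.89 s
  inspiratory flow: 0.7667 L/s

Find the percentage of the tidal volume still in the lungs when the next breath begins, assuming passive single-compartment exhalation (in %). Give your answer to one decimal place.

R = (PIP − Pplat)/V̇ = (34.0 − 24.8) / 0.7667 = 9.2/0.7667 = 11.999 cmH2O·s/L.
C = Vt/(Pplat − PEEP) = 485.0 / (24.8 − 12) = 485.0/12.8 = 37.891 mL/cmH2O.
τ = R × C = 11.999 × 0.03789 L/cmH2O = 0.4546 s.
Fraction remaining at end-expiration = e^(−Te/τ) = e^(−0.89/0.4546) = 0.1412 → 14.12%.

14.1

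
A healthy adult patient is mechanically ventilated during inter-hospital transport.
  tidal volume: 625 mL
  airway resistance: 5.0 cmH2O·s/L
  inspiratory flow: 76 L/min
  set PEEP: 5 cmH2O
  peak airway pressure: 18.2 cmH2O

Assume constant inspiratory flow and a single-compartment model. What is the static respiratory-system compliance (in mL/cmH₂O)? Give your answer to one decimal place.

Flow: 76 L/min ÷ 60 = 1.2667 L/s.
Equation of motion (constant flow): PIP = Vt/C + R·V̇ + PEEP.
Vt/C = PIP − R·V̇ − PEEP = 18.2 − 5.0×1.2667 − 5 = 18.2 − 6.334 − 5 = 6.866 cmH2O.
C = Vt / 6.866 = 625 / 6.866 = 91.028 mL/cmH2O.

91.0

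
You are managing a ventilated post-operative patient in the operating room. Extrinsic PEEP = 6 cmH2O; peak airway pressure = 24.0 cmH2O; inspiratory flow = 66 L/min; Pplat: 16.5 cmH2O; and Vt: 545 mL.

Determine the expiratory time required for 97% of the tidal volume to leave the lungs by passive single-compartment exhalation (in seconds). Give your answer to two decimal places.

1.24

Flow: 66 L/min ÷ 60 = 1.1 L/s.
R = (PIP − Pplat)/V̇ = (24.0 − 16.5) / 1.1 = 7.5/1.1 = 6.818 cmH2O·s/L.
C = Vt/(Pplat − PEEP) = 545.0 / (16.5 − 6) = 545.0/10.5 = 51.905 mL/cmH2O.
τ = R × C = 6.818 × 0.05191 L/cmH2O = 0.3539 s.
t = −τ·ln(1 − 0.97) = −0.3539·ln(0.03) = 1.241 s.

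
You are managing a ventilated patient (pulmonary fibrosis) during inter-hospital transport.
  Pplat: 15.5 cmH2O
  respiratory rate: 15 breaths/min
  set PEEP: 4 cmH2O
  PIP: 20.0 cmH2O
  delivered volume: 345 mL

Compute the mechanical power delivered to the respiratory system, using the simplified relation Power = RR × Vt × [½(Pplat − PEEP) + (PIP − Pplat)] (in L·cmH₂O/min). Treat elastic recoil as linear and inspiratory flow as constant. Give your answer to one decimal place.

Per-breath work = Vt × [½(Pplat−PEEP) + (PIP−Pplat)] = 0.345 × [0.5×11.5 + 4.5] = 0.345 × 10.25 = 3.536 L·cmH2O.
Power = 15 × 3.536 = 53.04 L·cmH2O/min.

53.0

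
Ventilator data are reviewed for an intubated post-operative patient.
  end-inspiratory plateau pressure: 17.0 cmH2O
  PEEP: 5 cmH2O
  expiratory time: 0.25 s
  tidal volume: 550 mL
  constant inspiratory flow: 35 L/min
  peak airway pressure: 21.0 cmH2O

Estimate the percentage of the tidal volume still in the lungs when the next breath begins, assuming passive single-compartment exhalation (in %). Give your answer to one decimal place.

Flow: 35 L/min ÷ 60 = 0.5833 L/s.
R = (PIP − Pplat)/V̇ = (21.0 − 17.0) / 0.5833 = 4.0/0.5833 = 6.858 cmH2O·s/L.
C = Vt/(Pplat − PEEP) = 550.0 / (17.0 − 5) = 550.0/12.0 = 45.833 mL/cmH2O.
τ = R × C = 6.858 × 0.04583 L/cmH2O = 0.3143 s.
Fraction remaining at end-expiration = e^(−Te/τ) = e^(−0.25/0.3143) = 0.4514 → 45.14%.

45.1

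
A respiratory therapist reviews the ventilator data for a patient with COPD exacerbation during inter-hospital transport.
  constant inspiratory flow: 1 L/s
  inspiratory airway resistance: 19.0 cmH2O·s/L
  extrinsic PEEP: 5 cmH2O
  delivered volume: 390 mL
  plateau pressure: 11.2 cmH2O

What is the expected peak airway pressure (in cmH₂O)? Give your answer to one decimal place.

30.2

PIP = Pplat + Raw × flow = 11.2 + 19.0 × 1 = 11.2 + 19.0 = 30.2 cmH2O.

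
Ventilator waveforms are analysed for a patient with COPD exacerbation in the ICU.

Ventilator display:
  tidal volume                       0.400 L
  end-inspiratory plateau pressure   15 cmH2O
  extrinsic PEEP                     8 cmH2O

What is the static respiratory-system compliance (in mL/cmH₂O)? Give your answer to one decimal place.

57.1

Cstat = Vt / (Pplat − PEEP) = 400 / (15 − 8) = 400 / 7.0 = 57.143 mL/cmH2O.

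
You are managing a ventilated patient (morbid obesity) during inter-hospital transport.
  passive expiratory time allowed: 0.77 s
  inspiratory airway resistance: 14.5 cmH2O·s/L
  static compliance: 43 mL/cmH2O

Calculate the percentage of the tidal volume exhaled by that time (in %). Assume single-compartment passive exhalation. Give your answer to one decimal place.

70.9

τ = R × C = 14.5 × 43 mL/cmH2O = 14.5 × 0.043 L/cmH2O = 0.6235 s.
Passive exhalation: V(t)/V₀ = e^(−t/τ) = e^(−0.77/0.6235) = 0.2908.
Fraction exhaled = 1 − 0.2908 = 0.7092 → 70.92%.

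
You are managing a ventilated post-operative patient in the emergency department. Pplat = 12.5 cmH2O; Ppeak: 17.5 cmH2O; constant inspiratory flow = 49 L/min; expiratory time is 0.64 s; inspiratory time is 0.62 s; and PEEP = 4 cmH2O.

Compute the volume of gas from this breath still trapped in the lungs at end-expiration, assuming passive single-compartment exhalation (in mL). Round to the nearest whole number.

Flow: 49 L/min ÷ 60 = 0.8167 L/s.
Vt = flow × Ti = 0.8167 L/s × 0.62 s × 1000 mL/L = 506.35 mL.
R = (PIP − Pplat)/V̇ = (17.5 − 12.5) / 0.8167 = 5.0/0.8167 = 6.122 cmH2O·s/L.
C = Vt/(Pplat − PEEP) = 506.35 / (12.5 − 4) = 506.35/8.5 = 59.571 mL/cmH2O.
τ = R × C = 6.122 × 0.05957 L/cmH2O = 0.3647 s.
Fraction remaining = e^(−Te/τ) = e^(−0.64/0.3647) = 0.1729.
Trapped volume = 506.35 × 0.1729 = 87.548 mL.

88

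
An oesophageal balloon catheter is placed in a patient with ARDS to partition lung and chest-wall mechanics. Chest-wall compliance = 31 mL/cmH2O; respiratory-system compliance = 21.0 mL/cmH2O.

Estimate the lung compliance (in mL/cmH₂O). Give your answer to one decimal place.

1/CL = 1/Crs − 1/Ccw.
1/CL = 1/21.0 − 1/31 = 0.01536.
CL = 65.104 mL/cmH2O.

65.1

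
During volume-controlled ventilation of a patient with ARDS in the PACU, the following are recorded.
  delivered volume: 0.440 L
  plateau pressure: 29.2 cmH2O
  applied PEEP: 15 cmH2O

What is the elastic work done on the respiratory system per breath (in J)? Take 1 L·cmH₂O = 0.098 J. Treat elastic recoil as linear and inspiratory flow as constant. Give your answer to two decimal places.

Elastic work ≈ ½ × (Pplat − PEEP) × Vt = 0.5 × (29.2 − 15) × 0.440 L = 0.5 × 14.2 × 0.440 = 3.124 L·cmH2O.
× 0.098 J/(L·cmH2O) → 0.3062 J.

0.31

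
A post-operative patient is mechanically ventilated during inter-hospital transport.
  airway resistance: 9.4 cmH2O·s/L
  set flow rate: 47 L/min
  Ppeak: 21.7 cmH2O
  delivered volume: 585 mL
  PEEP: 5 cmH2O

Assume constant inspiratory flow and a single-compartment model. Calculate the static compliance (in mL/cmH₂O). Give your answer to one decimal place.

Flow: 47 L/min ÷ 60 = 0.7833 L/s.
Equation of motion (constant flow): PIP = Vt/C + R·V̇ + PEEP.
Vt/C = PIP − R·V̇ − PEEP = 21.7 − 9.4×0.7833 − 5 = 21.7 − 7.363 − 5 = 9.337 cmH2O.
C = Vt / 9.337 = 585 / 9.337 = 62.654 mL/cmH2O.

62.7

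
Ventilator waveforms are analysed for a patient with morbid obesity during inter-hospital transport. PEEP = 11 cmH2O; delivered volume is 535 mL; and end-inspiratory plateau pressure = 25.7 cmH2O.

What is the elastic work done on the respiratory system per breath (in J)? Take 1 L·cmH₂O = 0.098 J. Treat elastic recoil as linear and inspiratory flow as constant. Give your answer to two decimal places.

0.39

Elastic work ≈ ½ × (Pplat − PEEP) × Vt = 0.5 × (25.7 − 11) × 0.535 L = 0.5 × 14.7 × 0.535 = 3.932 L·cmH2O.
× 0.098 J/(L·cmH2O) → 0.3853 J.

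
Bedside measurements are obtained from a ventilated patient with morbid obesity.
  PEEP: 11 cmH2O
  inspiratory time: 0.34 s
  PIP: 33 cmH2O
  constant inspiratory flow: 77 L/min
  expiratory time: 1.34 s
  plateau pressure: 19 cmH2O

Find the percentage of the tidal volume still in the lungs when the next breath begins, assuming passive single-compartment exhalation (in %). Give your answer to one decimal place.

Flow: 77 L/min ÷ 60 = 1.2833 L/s.
Vt = flow × Ti = 1.2833 L/s × 0.34 s × 1000 mL/L = 436.32 mL.
R = (PIP − Pplat)/V̇ = (33 − 19) / 1.2833 = 14.0/1.2833 = 10.909 cmH2O·s/L.
C = Vt/(Pplat − PEEP) = 436.32 / (19 − 11) = 436.32/8.0 = 54.54 mL/cmH2O.
τ = R × C = 10.909 × 0.05454 L/cmH2O = 0.595 s.
Fraction remaining at end-expiration = e^(−Te/τ) = e^(−1.34/0.595) = 0.1052 → 10.52%.

10.5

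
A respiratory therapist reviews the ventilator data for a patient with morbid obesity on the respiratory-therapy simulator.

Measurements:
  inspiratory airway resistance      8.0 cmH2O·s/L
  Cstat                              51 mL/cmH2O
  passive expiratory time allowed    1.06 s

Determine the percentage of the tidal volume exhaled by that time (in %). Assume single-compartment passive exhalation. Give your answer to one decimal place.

τ = R × C = 8.0 × 51 mL/cmH2O = 8.0 × 0.051 L/cmH2O = 0.408 s.
Passive exhalation: V(t)/V₀ = e^(−t/τ) = e^(−1.06/0.408) = 0.07442.
Fraction exhaled = 1 − 0.07442 = 0.9256 → 92.56%.

92.6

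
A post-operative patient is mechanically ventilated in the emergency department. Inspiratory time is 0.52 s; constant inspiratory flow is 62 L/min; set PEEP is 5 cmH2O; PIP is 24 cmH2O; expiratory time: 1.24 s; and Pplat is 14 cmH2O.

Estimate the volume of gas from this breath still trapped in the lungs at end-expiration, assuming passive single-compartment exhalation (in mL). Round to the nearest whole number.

63

Flow: 62 L/min ÷ 60 = 1.0333 L/s.
Vt = flow × Ti = 1.0333 L/s × 0.52 s × 1000 mL/L = 537.32 mL.
R = (PIP − Pplat)/V̇ = (24 − 14) / 1.0333 = 10.0/1.0333 = 9.678 cmH2O·s/L.
C = Vt/(Pplat − PEEP) = 537.32 / (14 − 5) = 537.32/9.0 = 59.702 mL/cmH2O.
τ = R × C = 9.678 × 0.0597 L/cmH2O = 0.5778 s.
Fraction remaining = e^(−Te/τ) = e^(−1.24/0.5778) = 0.1169.
Trapped volume = 537.32 × 0.1169 = 62.813 mL.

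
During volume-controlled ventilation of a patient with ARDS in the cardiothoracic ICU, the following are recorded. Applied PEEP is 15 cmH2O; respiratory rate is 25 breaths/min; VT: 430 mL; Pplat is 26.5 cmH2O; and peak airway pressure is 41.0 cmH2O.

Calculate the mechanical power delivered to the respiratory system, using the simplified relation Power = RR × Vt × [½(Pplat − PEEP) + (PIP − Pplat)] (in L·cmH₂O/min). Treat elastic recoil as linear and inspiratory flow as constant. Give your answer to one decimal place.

Per-breath work = Vt × [½(Pplat−PEEP) + (PIP−Pplat)] = 0.430 × [0.5×11.5 + 14.5] = 0.430 × 20.25 = 8.708 L·cmH2O.
Power = 25 × 8.708 = 217.7 L·cmH2O/min.

217.7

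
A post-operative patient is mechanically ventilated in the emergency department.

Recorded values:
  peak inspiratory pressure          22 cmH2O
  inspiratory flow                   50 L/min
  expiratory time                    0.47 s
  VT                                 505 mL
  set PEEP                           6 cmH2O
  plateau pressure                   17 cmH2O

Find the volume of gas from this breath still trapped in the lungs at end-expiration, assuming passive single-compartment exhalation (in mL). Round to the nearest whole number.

Flow: 50 L/min ÷ 60 = 0.8333 L/s.
R = (PIP − Pplat)/V̇ = (22 − 17) / 0.8333 = 5.0/0.8333 = 6.0 cmH2O·s/L.
C = Vt/(Pplat − PEEP) = 505.0 / (17 − 6) = 505.0/11.0 = 45.909 mL/cmH2O.
τ = R × C = 6.0 × 0.04591 L/cmH2O = 0.2755 s.
Fraction remaining = e^(−Te/τ) = e^(−0.47/0.2755) = 0.1816.
Trapped volume = 505.0 × 0.1816 = 91.708 mL.

92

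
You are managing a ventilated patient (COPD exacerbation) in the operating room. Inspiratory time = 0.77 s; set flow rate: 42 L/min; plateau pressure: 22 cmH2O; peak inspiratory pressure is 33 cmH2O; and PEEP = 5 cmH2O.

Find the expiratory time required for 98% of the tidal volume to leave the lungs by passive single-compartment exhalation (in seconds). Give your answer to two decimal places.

1.95

Flow: 42 L/min ÷ 60 = 0.7 L/s.
Vt = flow × Ti = 0.7 L/s × 0.77 s × 1000 mL/L = 539.0 mL.
R = (PIP − Pplat)/V̇ = (33 − 22) / 0.7 = 11.0/0.7 = 15.714 cmH2O·s/L.
C = Vt/(Pplat − PEEP) = 539.0 / (22 − 5) = 539.0/17.0 = 31.706 mL/cmH2O.
τ = R × C = 15.714 × 0.03171 L/cmH2O = 0.4983 s.
t = −τ·ln(1 − 0.98) = −0.4983·ln(0.02) = 1.949 s.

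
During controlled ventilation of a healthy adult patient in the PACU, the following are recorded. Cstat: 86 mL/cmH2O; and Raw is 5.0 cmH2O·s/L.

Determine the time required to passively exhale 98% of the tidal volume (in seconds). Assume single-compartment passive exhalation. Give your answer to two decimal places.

1.68

τ = R × C = 5.0 × 86 mL/cmH2O = 5.0 × 0.086 L/cmH2O = 0.43 s.
Exhaled fraction f = 1 − e^(−t/τ) → t = −τ·ln(1 − f) = −0.43·ln(0.02) = 1.682 s.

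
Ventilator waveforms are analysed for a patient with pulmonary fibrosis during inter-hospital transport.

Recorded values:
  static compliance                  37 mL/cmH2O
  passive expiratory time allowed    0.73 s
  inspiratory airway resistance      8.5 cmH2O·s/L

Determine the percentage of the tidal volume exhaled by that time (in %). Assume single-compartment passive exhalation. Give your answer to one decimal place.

90.2

τ = R × C = 8.5 × 37 mL/cmH2O = 8.5 × 0.037 L/cmH2O = 0.3145 s.
Passive exhalation: V(t)/V₀ = e^(−t/τ) = e^(−0.73/0.3145) = 0.09816.
Fraction exhaled = 1 − 0.09816 = 0.9018 → 90.18%.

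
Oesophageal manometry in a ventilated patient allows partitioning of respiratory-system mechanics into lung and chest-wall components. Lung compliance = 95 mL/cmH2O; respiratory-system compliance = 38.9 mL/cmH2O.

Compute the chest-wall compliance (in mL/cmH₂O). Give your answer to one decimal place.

65.9

1/Ccw = 1/Crs − 1/CL.
1/Ccw = 1/38.9 − 1/95 = 0.01518.
Ccw = 65.876 mL/cmH2O.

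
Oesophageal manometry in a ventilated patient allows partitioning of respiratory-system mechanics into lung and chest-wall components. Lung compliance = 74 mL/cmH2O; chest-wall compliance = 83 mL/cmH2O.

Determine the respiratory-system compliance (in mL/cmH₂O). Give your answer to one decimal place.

Lung and chest wall are elastances in series: 1/Crs = 1/CL + 1/Ccw.
1/Crs = 1/74 + 1/83 = 0.02556.
Crs = 39.124 mL/cmH2O.

39.1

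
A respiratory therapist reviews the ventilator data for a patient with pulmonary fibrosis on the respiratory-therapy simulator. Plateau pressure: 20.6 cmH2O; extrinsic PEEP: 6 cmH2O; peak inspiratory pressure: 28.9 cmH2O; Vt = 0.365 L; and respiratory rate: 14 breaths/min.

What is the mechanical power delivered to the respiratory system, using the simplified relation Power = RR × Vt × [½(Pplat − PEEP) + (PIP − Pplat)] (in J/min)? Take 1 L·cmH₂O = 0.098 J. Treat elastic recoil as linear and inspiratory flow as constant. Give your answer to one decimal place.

Per-breath work = Vt × [½(Pplat−PEEP) + (PIP−Pplat)] = 0.365 × [0.5×14.6 + 8.3] = 0.365 × 15.6 = 5.694 L·cmH2O.
Power = 14 × 5.694 = 79.716 L·cmH2O/min.
× 0.098 J/(L·cmH2O) → 7.812 J/min.

7.8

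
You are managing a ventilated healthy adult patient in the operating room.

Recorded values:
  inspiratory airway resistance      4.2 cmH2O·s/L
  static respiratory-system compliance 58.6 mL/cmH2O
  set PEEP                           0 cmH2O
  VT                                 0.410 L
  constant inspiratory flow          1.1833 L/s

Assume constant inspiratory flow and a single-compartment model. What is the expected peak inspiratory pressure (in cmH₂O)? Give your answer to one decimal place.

Equation of motion (constant flow): PIP = Vt/C + R·V̇ + PEEP.
PIP = 410/58.6 + 4.2×1.1833 + 0 = 6.997 + 4.97 + 0 = 11.967 cmH2O.

12.0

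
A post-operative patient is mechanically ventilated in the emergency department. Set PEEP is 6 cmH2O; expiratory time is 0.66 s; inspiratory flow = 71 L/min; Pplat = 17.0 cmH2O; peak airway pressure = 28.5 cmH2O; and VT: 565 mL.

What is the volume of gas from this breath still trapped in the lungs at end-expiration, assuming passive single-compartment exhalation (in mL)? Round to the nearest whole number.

151

Flow: 71 L/min ÷ 60 = 1.1833 L/s.
R = (PIP − Pplat)/V̇ = (28.5 − 17.0) / 1.1833 = 11.5/1.1833 = 9.719 cmH2O·s/L.
C = Vt/(Pplat − PEEP) = 565.0 / (17.0 − 6) = 565.0/11.0 = 51.364 mL/cmH2O.
τ = R × C = 9.719 × 0.05136 L/cmH2O = 0.4992 s.
Fraction remaining = e^(−Te/τ) = e^(−0.66/0.4992) = 0.2666.
Trapped volume = 565.0 × 0.2666 = 150.63 mL.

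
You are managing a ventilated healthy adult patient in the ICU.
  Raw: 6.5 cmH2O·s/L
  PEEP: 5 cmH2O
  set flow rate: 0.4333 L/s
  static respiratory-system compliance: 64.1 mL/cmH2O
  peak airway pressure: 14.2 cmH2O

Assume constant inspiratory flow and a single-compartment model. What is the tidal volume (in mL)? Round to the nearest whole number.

Equation of motion (constant flow): PIP = Vt/C + R·V̇ + PEEP.
Vt/C = PIP − R·V̇ − PEEP = 14.2 − 2.816 − 5 = 6.384 cmH2O.
Vt = C × 6.384 = 64.1 × 6.384 = 409.21 mL.

409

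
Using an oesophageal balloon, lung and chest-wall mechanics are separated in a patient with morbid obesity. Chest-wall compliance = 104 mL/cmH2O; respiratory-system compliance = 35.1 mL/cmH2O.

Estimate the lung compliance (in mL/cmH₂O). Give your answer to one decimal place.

53.0

1/CL = 1/Crs − 1/Ccw.
1/CL = 1/35.1 − 1/104 = 0.01887.
CL = 52.994 mL/cmH2O.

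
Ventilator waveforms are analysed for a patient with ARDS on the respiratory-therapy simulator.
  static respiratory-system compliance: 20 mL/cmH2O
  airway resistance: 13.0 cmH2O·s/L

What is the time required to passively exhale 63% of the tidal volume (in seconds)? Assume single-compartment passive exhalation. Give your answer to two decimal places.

τ = R × C = 13.0 × 20 mL/cmH2O = 13.0 × 0.020 L/cmH2O = 0.26 s.
Exhaled fraction f = 1 − e^(−t/τ) → t = −τ·ln(1 − f) = −0.26·ln(0.37) = 0.2585 s.

0.26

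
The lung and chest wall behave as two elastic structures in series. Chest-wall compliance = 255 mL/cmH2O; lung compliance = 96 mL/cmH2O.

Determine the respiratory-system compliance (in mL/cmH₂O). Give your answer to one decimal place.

Lung and chest wall are elastances in series: 1/Crs = 1/CL + 1/Ccw.
1/Crs = 1/96 + 1/255 = 0.01434.
Crs = 69.735 mL/cmH2O.

69.7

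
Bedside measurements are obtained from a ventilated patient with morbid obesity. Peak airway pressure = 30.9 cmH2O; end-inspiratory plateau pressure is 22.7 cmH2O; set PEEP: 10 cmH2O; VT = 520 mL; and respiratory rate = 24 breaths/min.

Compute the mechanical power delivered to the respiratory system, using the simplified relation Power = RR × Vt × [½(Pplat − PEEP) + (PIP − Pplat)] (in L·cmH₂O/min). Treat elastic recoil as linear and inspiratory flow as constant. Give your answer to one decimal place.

181.6

Per-breath work = Vt × [½(Pplat−PEEP) + (PIP−Pplat)] = 0.520 × [0.5×12.7 + 8.2] = 0.520 × 14.55 = 7.566 L·cmH2O.
Power = 24 × 7.566 = 181.58 L·cmH2O/min.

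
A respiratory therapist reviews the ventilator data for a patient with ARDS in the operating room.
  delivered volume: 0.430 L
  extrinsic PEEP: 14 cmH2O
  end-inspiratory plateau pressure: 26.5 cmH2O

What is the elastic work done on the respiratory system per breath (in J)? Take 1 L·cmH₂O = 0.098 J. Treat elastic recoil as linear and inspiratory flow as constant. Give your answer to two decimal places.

Elastic work ≈ ½ × (Pplat − PEEP) × Vt = 0.5 × (26.5 − 14) × 0.430 L = 0.5 × 12.5 × 0.430 = 2.688 L·cmH2O.
× 0.098 J/(L·cmH2O) → 0.2634 J.

0.26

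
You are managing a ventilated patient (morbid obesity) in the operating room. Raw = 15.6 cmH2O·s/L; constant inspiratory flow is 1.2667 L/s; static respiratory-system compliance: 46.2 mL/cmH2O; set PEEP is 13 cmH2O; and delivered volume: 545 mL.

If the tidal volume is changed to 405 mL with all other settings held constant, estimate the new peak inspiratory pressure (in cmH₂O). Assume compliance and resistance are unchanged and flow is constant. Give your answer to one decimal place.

41.5

PIP = Vt/C + R·V̇ + PEEP (constant-flow equation of motion).
Only the elastic term changes: ΔPIP = ΔVt / C = (405 − 545) / 46.2 = -3.03 cmH2O.
Original PIP = 545/46.2 + 15.6×1.2667 + 13 = 44.557 cmH2O; new PIP = 44.557 + (-3.03) = 41.527 cmH2O.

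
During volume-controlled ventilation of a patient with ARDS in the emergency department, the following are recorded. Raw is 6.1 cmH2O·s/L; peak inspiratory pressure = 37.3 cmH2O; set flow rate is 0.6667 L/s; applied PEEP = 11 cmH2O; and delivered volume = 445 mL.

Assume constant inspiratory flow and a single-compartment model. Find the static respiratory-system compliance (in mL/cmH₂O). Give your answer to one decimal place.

20.0

Equation of motion (constant flow): PIP = Vt/C + R·V̇ + PEEP.
Vt/C = PIP − R·V̇ − PEEP = 37.3 − 6.1×0.6667 − 11 = 37.3 − 4.067 − 11 = 22.233 cmH2O.
C = Vt / 22.233 = 445 / 22.233 = 20.015 mL/cmH2O.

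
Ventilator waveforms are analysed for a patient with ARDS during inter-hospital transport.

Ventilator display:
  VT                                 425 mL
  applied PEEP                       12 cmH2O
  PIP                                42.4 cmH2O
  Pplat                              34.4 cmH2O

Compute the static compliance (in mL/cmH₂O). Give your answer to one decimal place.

19.0

Cstat = Vt / (Pplat − PEEP) = 425 / (34.4 − 12) = 425 / 22.4 = 18.973 mL/cmH2O.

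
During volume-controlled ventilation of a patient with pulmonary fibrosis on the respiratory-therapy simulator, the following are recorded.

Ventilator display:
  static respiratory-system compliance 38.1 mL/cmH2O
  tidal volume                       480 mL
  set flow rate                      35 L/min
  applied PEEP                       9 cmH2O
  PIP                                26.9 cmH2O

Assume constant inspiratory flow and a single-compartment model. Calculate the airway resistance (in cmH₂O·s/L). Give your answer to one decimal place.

Flow: 35 L/min ÷ 60 = 0.5833 L/s.
Equation of motion (constant flow): PIP = Vt/C + R·V̇ + PEEP.
R·V̇ = PIP − Vt/C − PEEP = 26.9 − 480/38.1 − 9 = 26.9 − 12.598 − 9 = 5.302 cmH2O.
R = 5.302 / 0.5833 = 9.09 cmH2O·s/L.

9.1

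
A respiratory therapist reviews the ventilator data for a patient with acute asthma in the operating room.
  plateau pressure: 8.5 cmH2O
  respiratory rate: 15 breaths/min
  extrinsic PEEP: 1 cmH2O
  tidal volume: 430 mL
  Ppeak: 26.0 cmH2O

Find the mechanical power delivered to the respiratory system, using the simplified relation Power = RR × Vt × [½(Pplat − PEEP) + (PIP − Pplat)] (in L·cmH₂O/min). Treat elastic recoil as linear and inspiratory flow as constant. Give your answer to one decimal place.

Per-breath work = Vt × [½(Pplat−PEEP) + (PIP−Pplat)] = 0.430 × [0.5×7.5 + 17.5] = 0.430 × 21.25 = 9.138 L·cmH2O.
Power = 15 × 9.138 = 137.07 L·cmH2O/min.

137.1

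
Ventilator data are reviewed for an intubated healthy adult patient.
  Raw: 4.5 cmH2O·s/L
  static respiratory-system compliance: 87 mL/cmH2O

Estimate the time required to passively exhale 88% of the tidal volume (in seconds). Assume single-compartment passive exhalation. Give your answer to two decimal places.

τ = R × C = 4.5 × 87 mL/cmH2O = 4.5 × 0.087 L/cmH2O = 0.3915 s.
Exhaled fraction f = 1 − e^(−t/τ) → t = −τ·ln(1 − f) = −0.3915·ln(0.12) = 0.8301 s.

0.83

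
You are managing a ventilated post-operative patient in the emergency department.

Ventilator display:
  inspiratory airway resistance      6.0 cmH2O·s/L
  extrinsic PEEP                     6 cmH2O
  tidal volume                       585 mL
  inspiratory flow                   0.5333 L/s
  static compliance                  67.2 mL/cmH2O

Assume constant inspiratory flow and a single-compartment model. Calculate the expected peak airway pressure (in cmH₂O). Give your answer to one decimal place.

17.9

Equation of motion (constant flow): PIP = Vt/C + R·V̇ + PEEP.
PIP = 585/67.2 + 6.0×0.5333 + 6 = 8.705 + 3.2 + 6 = 17.905 cmH2O.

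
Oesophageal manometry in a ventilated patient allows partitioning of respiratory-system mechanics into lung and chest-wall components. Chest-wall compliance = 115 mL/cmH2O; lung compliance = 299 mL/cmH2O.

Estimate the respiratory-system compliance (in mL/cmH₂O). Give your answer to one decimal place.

83.1

Lung and chest wall are elastances in series: 1/Crs = 1/CL + 1/Ccw.
1/Crs = 1/299 + 1/115 = 0.01204.
Crs = 83.056 mL/cmH2O.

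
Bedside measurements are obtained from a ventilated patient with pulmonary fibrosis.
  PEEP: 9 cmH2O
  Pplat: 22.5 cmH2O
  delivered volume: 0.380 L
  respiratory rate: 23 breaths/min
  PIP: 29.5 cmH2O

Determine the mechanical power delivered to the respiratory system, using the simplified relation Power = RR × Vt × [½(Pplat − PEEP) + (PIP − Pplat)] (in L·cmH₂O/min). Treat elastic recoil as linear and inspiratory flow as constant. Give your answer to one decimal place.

120.2

Per-breath work = Vt × [½(Pplat−PEEP) + (PIP−Pplat)] = 0.380 × [0.5×13.5 + 7.0] = 0.380 × 13.75 = 5.225 L·cmH2O.
Power = 23 × 5.225 = 120.18 L·cmH2O/min.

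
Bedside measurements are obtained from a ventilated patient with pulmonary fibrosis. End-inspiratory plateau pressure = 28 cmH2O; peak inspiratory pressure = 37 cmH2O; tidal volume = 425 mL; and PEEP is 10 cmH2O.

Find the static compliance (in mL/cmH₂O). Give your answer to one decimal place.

Cstat = Vt / (Pplat − PEEP) = 425 / (28 − 10) = 425 / 18.0 = 23.611 mL/cmH2O.

23.6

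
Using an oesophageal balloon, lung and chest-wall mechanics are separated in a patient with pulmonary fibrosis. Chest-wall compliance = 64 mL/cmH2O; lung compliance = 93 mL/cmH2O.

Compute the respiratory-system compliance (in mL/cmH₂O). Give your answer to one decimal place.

Lung and chest wall are elastances in series: 1/Crs = 1/CL + 1/Ccw.
1/Crs = 1/93 + 1/64 = 0.02638.
Crs = 37.908 mL/cmH2O.

37.9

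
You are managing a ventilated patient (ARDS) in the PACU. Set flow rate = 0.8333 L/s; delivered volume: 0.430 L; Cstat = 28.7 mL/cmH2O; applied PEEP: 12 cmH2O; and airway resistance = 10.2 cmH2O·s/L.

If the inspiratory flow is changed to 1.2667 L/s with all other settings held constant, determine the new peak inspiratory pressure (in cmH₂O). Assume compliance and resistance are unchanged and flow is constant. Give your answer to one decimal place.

39.9

PIP = Vt/C + R·V̇ + PEEP (constant-flow equation of motion).
Only the resistive term changes: ΔPIP = R × ΔV̇ = 10.2 × (1.2667 − 0.8333) = 10.2 × 0.4334 = 4.421 cmH2O.
Original PIP = 430/28.7 + 10.2×0.8333 + 12 = 35.482 cmH2O; new PIP = 35.482 + (4.421) = 39.903 cmH2O.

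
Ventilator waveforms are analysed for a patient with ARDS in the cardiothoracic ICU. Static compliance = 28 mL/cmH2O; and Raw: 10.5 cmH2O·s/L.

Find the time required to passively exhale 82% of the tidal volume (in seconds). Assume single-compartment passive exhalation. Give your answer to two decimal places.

τ = R × C = 10.5 × 28 mL/cmH2O = 10.5 × 0.028 L/cmH2O = 0.294 s.
Exhaled fraction f = 1 − e^(−t/τ) → t = −τ·ln(1 − f) = −0.294·ln(0.18) = 0.5042 s.

0.50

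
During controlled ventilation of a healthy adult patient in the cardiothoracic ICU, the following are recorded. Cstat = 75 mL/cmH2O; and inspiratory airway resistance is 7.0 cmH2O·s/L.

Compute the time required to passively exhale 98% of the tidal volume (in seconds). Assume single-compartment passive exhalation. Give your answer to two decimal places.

2.05

τ = R × C = 7.0 × 75 mL/cmH2O = 7.0 × 0.075 L/cmH2O = 0.525 s.
Exhaled fraction f = 1 − e^(−t/τ) → t = −τ·ln(1 − f) = −0.525·ln(0.02) = 2.054 s.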